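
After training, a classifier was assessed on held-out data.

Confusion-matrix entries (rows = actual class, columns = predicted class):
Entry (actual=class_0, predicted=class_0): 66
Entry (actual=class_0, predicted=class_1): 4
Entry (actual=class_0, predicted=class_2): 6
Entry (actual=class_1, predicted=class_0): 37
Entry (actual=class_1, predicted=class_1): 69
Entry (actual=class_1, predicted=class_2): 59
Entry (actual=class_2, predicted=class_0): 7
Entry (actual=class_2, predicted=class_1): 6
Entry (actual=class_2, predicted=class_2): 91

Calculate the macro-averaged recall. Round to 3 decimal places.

Per-class recall (TP/(TP+FN)):
  class_0: TP=66, FN=4+6=10 → 66/76 = 0.8684
  class_1: TP=69, FN=37+59=96 → 69/165 = 0.4182
  class_2: TP=91, FN=7+6=13 → 91/104 = 0.8750
Macro-recall = mean = (0.8684 + 0.4182 + 0.8750) / 3 = 0.721

0.721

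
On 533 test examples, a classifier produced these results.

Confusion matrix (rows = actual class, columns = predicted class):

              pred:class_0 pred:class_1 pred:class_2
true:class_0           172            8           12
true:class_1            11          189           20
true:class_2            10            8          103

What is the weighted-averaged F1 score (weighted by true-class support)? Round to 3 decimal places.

0.872

Per-class F1 score (2·TP/(2·TP+FP+FN)):
  class_0: TP=172, FP=11+10=21, FN=8+12=20 → 344/385 = 0.8935
  class_1: TP=189, FP=8+8=16, FN=11+20=31 → 378/425 = 0.8894
  class_2: TP=103, FP=12+20=32, FN=10+8=18 → 206/256 = 0.8047
Weighted-F1 score = Σ (supportᵢ/N)·F1 scoreᵢ with N=533: (192/533)·0.8935 + (220/533)·0.8894 + (121/533)·0.8047 = 0.872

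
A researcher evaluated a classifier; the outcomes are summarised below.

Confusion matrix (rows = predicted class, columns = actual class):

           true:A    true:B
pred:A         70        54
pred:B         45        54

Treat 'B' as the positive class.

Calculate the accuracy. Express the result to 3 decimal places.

Accuracy = (TP+TN)/N = (54+70)/223 = 0.556

0.556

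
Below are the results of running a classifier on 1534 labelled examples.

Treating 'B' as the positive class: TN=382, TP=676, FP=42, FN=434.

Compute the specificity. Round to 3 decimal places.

0.901

Specificity = TN/(TN+FP) = 382/(382+42) = 0.901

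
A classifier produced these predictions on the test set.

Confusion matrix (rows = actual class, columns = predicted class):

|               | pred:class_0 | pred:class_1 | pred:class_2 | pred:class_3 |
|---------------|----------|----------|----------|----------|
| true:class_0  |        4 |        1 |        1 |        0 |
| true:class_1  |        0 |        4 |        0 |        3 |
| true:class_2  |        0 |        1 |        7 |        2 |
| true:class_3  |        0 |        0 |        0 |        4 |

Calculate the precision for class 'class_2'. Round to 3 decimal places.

precision = TP/(TP+FP).
class_2: TP=7, FP=1+0+0=1 → 7/8 = 0.8750

0.875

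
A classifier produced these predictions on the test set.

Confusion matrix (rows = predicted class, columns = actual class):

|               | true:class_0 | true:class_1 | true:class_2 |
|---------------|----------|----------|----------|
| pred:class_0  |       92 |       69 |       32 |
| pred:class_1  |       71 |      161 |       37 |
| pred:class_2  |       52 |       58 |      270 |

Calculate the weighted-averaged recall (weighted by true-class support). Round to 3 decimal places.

Per-class recall (TP/(TP+FN)):
  class_0: TP=92, FN=71+52=123 → 92/215 = 0.4279
  class_1: TP=161, FN=69+58=127 → 161/288 = 0.5590
  class_2: TP=270, FN=32+37=69 → 270/339 = 0.7965
Weighted-recall = Σ (supportᵢ/N)·recallᵢ with N=842: (215/842)·0.4279 + (288/842)·0.5590 + (339/842)·0.7965 = 0.621

0.621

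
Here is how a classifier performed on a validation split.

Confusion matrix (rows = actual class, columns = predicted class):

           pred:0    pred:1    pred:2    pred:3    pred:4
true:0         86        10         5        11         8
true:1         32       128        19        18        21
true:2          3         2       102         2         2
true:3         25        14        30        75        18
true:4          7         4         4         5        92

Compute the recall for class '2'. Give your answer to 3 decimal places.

Take TP from the diagonal, FP from the rest of the '2' prediction marginal, FN from the rest of the '2' actual marginal.
recall = TP/(TP+FN).
2: TP=102, FN=3+2+2+2=9 → 102/111 = 0.9189

0.919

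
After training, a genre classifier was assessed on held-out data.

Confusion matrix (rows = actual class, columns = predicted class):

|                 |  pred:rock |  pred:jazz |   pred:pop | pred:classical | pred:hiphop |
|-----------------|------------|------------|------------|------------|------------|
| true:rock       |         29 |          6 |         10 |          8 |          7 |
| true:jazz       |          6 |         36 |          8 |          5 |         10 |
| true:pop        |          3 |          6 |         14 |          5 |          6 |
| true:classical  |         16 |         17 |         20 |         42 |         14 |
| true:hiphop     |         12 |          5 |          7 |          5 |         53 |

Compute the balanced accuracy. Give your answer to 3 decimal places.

Balanced accuracy = mean of per-class recall.
  rock: recall = 29/60 = 0.4833
  jazz: recall = 36/65 = 0.5538
  pop: recall = 14/34 = 0.4118
  classical: recall = 42/109 = 0.3853
  hiphop: recall = 53/82 = 0.6463
Mean = (0.4833 + 0.5538 + 0.4118 + 0.3853 + 0.6463) / 5 = 0.496

0.496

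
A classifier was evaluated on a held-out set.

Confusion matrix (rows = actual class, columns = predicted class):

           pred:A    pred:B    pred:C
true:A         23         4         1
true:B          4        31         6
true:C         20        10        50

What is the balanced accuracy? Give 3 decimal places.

0.734

Balanced accuracy = mean of per-class recall.
  A: recall = 23/28 = 0.8214
  B: recall = 31/41 = 0.7561
  C: recall = 50/80 = 0.6250
Mean = (0.8214 + 0.7561 + 0.6250) / 3 = 0.734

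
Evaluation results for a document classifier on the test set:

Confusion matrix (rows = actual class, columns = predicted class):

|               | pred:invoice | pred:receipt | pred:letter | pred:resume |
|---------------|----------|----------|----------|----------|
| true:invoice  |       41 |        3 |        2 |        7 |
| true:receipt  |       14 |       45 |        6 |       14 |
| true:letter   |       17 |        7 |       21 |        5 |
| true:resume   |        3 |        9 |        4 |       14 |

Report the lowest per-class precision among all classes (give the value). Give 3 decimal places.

Per-class precision (TP/(TP+FP)):
  invoice: TP=41, FP=14+17+3=34 → 41/75 = 0.5467
  receipt: TP=45, FP=3+7+9=19 → 45/64 = 0.7031
  letter: TP=21, FP=2+6+4=12 → 21/33 = 0.6364
  resume: TP=14, FP=7+14+5=26 → 14/40 = 0.3500
Lowest is class 'resume' with precision = 0.350.

0.350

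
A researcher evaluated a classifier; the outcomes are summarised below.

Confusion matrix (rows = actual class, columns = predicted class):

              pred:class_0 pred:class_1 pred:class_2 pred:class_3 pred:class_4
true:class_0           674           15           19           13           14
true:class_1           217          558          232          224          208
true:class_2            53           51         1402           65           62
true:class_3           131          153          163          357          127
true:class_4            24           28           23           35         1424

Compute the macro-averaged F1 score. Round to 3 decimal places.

Per-class F1 score (2·TP/(2·TP+FP+FN)):
  class_0: TP=674, FP=217+53+131+24=425, FN=15+19+13+14=61 → 1348/1834 = 0.7350
  class_1: TP=558, FP=15+51+153+28=247, FN=217+232+224+208=881 → 1116/2244 = 0.4973
  class_2: TP=1402, FP=19+232+163+23=437, FN=53+51+65+62=231 → 2804/3472 = 0.8076
  class_3: TP=357, FP=13+224+65+35=337, FN=131+153+163+127=574 → 714/1625 = 0.4394
  class_4: TP=1424, FP=14+208+62+127=411, FN=24+28+23+35=110 → 2848/3369 = 0.8454
Macro-F1 score = mean = (0.7350 + 0.4973 + 0.8076 + 0.4394 + 0.8454) / 5 = 0.665

0.665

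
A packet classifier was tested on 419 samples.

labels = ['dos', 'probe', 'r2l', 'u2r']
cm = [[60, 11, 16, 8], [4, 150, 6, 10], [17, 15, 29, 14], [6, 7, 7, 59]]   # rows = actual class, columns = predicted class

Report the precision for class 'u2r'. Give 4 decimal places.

Take TP from the diagonal, FP from the rest of the 'u2r' prediction marginal, FN from the rest of the 'u2r' actual marginal.
precision = TP/(TP+FP).
u2r: TP=59, FP=8+10+14=32 → 59/91 = 0.64835

0.6484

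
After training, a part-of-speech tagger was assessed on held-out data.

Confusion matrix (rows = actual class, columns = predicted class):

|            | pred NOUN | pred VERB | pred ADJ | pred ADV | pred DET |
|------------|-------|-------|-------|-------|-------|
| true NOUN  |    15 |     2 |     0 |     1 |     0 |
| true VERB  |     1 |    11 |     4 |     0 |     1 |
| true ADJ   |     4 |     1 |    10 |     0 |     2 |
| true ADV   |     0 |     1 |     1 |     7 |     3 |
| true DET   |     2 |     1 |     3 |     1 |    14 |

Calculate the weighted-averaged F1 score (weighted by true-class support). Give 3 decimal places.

0.669

Per-class F1 score (2·TP/(2·TP+FP+FN)):
  NOUN: TP=15, FP=1+4+0+2=7, FN=2+0+1+0=3 → 30/40 = 0.7500
  VERB: TP=11, FP=2+1+1+1=5, FN=1+4+0+1=6 → 22/33 = 0.6667
  ADJ: TP=10, FP=0+4+1+3=8, FN=4+1+0+2=7 → 20/35 = 0.5714
  ADV: TP=7, FP=1+0+0+1=2, FN=0+1+1+3=5 → 14/21 = 0.6667
  DET: TP=14, FP=0+1+2+3=6, FN=2+1+3+1=7 → 28/41 = 0.6829
Weighted-F1 score = Σ (supportᵢ/N)·F1 scoreᵢ with N=85: (18/85)·0.7500 + (17/85)·0.6667 + (17/85)·0.5714 + (12/85)·0.6667 + (21/85)·0.6829 = 0.669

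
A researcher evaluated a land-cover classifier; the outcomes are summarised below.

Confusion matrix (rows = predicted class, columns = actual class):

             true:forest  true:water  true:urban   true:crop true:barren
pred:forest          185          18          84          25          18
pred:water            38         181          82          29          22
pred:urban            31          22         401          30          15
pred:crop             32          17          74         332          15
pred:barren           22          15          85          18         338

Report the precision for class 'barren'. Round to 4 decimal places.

0.7071

One-vs-rest for 'barren': TP = diagonal; FP = other classes predicted 'barren'; FN = 'barren' predicted as other.
precision = TP/(TP+FP).
barren: TP=338, FP=22+15+85+18=140 → 338/478 = 0.70711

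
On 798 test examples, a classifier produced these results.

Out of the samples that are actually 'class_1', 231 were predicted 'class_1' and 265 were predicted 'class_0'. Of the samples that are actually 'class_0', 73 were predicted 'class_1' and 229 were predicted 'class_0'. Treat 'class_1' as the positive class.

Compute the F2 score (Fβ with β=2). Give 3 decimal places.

0.505

Fβ = (1+β²)·TP / ((1+β²)·TP + β²·FN + FP), with β²=4
= 5·231 / (5·231 + 4·265 + 73) = 0.505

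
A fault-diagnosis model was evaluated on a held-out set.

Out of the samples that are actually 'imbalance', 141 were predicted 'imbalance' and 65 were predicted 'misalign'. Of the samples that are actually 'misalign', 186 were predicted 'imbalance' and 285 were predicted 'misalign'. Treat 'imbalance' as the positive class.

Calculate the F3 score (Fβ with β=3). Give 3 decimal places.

0.646

Fβ = (1+β²)·TP / ((1+β²)·TP + β²·FN + FP), with β²=9
= 10·141 / (10·141 + 9·65 + 186) = 0.646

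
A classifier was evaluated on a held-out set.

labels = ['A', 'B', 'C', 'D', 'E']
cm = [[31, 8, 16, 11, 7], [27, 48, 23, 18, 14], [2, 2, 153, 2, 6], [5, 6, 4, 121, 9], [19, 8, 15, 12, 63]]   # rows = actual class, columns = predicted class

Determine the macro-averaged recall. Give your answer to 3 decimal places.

0.619

Per-class recall (TP/(TP+FN)):
  A: TP=31, FN=8+16+11+7=42 → 31/73 = 0.4247
  B: TP=48, FN=27+23+18+14=82 → 48/130 = 0.3692
  C: TP=153, FN=2+2+2+6=12 → 153/165 = 0.9273
  D: TP=121, FN=5+6+4+9=24 → 121/145 = 0.8345
  E: TP=63, FN=19+8+15+12=54 → 63/117 = 0.5385
Macro-recall = mean = (0.4247 + 0.3692 + 0.9273 + 0.8345 + 0.5385) / 5 = 0.619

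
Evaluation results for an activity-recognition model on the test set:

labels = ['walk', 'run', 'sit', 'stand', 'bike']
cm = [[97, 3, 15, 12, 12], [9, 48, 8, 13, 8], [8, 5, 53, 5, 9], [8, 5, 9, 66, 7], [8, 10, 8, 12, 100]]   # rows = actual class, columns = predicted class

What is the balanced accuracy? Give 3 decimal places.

Balanced accuracy = mean of per-class recall.
  walk: recall = 97/139 = 0.6978
  run: recall = 48/86 = 0.5581
  sit: recall = 53/80 = 0.6625
  stand: recall = 66/95 = 0.6947
  bike: recall = 100/138 = 0.7246
Mean = (0.6978 + 0.5581 + 0.6625 + 0.6947 + 0.7246) / 5 = 0.668

0.668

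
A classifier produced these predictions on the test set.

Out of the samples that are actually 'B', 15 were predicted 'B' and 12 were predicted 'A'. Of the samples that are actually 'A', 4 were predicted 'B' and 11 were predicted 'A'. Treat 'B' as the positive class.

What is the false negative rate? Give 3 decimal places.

0.444

FNR = FN/(FN+TP) = 12/(12+15) = 0.444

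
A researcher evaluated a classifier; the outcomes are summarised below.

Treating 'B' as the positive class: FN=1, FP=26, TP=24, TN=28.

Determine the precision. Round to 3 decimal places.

0.480

Precision = TP/(TP+FP) = 24/(24+26) = 24/50 = 0.480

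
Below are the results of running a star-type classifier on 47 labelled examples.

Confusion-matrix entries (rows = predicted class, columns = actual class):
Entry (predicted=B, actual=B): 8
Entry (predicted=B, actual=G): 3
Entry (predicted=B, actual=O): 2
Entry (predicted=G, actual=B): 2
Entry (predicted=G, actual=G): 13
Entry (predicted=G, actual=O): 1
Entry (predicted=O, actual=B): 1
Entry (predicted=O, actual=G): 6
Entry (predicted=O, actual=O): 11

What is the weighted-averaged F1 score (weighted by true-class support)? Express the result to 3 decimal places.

Per-class F1 score (2·TP/(2·TP+FP+FN)):
  B: TP=8, FP=3+2=5, FN=2+1=3 → 16/24 = 0.6667
  G: TP=13, FP=2+1=3, FN=3+6=9 → 26/38 = 0.6842
  O: TP=11, FP=1+6=7, FN=2+1=3 → 22/32 = 0.6875
Weighted-F1 score = Σ (supportᵢ/N)·F1 scoreᵢ with N=47: (11/47)·0.6667 + (22/47)·0.6842 + (14/47)·0.6875 = 0.681

0.681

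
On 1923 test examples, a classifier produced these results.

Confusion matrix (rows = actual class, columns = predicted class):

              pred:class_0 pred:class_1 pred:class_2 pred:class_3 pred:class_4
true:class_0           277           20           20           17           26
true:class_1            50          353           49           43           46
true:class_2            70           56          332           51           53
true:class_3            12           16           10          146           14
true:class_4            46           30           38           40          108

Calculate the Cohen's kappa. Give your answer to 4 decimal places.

Observed agreement pₒ = trace/N = 1216/1923 = 0.63235
Expected agreement pₑ = Σ (rowᵢ·colᵢ)/N² = (360·455 + 541·475 + 562·449 + 198·297 + 262·247)/1923² = 0.21543
κ = (pₒ − pₑ)/(1 − pₑ) = (0.63235 − 0.21543)/(1 − 0.21543) = 0.5314

0.5314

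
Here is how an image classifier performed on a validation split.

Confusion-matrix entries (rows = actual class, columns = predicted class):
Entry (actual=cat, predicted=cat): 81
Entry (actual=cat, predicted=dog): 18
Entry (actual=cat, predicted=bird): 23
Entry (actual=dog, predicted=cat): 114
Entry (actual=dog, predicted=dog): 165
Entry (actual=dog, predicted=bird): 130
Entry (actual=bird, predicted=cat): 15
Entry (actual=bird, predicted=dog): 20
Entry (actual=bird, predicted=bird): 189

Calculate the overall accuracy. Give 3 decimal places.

0.576

Accuracy = trace / total = (81+165+189=435) / 755 = 435/755 = 0.576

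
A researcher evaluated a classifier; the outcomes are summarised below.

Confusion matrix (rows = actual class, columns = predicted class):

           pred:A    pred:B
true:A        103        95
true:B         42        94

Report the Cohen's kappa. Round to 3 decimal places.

0.199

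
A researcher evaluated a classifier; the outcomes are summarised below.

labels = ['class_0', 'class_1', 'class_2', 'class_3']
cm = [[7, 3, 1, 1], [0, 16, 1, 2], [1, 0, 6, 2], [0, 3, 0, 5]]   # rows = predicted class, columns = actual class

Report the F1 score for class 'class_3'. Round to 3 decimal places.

0.556

One-vs-rest for 'class_3': TP = diagonal; FP = other classes predicted 'class_3'; FN = 'class_3' predicted as other.
F1 score = 2·TP/(2·TP+FP+FN).
class_3: TP=5, FP=0+3+0=3, FN=1+2+2=5 → 10/18 = 0.5556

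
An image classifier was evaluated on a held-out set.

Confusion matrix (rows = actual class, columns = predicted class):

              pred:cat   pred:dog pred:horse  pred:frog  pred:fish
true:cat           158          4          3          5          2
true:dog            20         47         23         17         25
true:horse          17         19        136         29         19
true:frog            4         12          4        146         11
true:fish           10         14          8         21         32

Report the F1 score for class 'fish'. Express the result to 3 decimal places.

One-vs-rest for 'fish': TP = diagonal; FP = other classes predicted 'fish'; FN = 'fish' predicted as other.
F1 score = 2·TP/(2·TP+FP+FN).
fish: TP=32, FP=2+25+19+11=57, FN=10+14+8+21=53 → 64/174 = 0.3678

0.368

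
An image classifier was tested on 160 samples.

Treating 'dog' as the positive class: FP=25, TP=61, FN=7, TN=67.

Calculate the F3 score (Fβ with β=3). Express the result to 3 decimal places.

Fβ = (1+β²)·TP / ((1+β²)·TP + β²·FN + FP), with β²=9
= 10·61 / (10·61 + 9·7 + 25) = 0.874

0.874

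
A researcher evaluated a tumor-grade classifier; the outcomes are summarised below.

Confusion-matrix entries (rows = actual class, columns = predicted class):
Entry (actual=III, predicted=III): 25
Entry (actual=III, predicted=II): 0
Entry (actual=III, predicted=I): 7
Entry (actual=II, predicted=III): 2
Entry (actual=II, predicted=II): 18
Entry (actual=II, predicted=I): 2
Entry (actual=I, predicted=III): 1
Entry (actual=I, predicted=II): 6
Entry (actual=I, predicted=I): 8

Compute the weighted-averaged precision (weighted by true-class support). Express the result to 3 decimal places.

0.756

Per-class precision (TP/(TP+FP)):
  III: TP=25, FP=2+1=3 → 25/28 = 0.8929
  II: TP=18, FP=0+6=6 → 18/24 = 0.7500
  I: TP=8, FP=7+2=9 → 8/17 = 0.4706
Weighted-precision = Σ (supportᵢ/N)·precisionᵢ with N=69: (32/69)·0.8929 + (22/69)·0.7500 + (15/69)·0.4706 = 0.756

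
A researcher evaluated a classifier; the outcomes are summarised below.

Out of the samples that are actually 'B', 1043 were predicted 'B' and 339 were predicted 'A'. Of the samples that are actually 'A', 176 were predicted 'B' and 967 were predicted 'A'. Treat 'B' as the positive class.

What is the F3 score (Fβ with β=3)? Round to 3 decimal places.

0.764

Fβ = (1+β²)·TP / ((1+β²)·TP + β²·FN + FP), with β²=9
= 10·1043 / (10·1043 + 9·339 + 176) = 0.764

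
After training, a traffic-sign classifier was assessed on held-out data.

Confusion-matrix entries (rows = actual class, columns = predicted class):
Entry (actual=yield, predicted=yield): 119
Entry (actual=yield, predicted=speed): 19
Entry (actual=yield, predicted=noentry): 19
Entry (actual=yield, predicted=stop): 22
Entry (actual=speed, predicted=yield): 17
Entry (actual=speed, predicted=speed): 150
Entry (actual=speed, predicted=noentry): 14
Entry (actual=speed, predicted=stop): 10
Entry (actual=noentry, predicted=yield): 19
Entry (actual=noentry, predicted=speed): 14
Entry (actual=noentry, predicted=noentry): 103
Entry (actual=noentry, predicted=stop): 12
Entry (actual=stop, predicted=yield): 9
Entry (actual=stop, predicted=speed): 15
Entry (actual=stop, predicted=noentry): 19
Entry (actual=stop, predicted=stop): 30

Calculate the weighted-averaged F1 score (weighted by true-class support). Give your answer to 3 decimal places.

Per-class F1 score (2·TP/(2·TP+FP+FN)):
  yield: TP=119, FP=17+19+9=45, FN=19+19+22=60 → 238/343 = 0.6939
  speed: TP=150, FP=19+14+15=48, FN=17+14+10=41 → 300/389 = 0.7712
  noentry: TP=103, FP=19+14+19=52, FN=19+14+12=45 → 206/303 = 0.6799
  stop: TP=30, FP=22+10+12=44, FN=9+15+19=43 → 60/147 = 0.4082
Weighted-F1 score = Σ (supportᵢ/N)·F1 scoreᵢ with N=591: (179/591)·0.6939 + (191/591)·0.7712 + (148/591)·0.6799 + (73/591)·0.4082 = 0.680

0.680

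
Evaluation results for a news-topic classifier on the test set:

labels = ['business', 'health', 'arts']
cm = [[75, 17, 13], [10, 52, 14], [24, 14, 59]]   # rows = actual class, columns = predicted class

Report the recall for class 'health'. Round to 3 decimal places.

Treat 'health' as positive and all other classes as negative.
recall = TP/(TP+FN).
health: TP=52, FN=10+14=24 → 52/76 = 0.6842

0.684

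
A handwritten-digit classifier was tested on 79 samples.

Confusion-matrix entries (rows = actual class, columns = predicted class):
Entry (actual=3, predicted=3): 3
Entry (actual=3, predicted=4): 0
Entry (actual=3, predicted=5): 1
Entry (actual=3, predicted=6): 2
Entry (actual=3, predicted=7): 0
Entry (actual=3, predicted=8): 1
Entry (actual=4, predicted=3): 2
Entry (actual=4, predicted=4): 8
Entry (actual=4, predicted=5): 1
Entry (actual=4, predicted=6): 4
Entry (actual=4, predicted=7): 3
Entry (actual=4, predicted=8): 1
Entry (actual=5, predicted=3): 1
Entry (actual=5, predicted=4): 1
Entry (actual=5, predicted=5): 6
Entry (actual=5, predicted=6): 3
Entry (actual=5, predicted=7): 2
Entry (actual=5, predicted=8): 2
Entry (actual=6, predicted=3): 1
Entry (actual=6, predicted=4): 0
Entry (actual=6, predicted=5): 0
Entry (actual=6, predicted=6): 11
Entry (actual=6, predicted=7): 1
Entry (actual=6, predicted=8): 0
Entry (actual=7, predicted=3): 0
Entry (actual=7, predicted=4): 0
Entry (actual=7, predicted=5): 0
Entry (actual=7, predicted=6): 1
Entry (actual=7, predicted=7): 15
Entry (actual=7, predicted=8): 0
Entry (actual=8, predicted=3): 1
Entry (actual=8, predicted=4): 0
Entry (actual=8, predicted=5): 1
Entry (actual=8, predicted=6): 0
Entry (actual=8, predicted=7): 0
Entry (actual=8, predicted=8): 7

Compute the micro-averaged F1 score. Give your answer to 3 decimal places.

Micro-averaging pools counts across classes: ΣTP=50, ΣFP=29, ΣFN=29.
Micro-F1 score = 2·TP/(2·TP+FP+FN) on pooled counts = 0.633 (equals overall accuracy in single-label multiclass).

0.633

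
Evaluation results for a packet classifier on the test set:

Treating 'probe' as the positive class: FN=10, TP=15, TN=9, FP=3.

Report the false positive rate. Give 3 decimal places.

0.250

FPR = FP/(FP+TN) = 3/(3+9) = 0.250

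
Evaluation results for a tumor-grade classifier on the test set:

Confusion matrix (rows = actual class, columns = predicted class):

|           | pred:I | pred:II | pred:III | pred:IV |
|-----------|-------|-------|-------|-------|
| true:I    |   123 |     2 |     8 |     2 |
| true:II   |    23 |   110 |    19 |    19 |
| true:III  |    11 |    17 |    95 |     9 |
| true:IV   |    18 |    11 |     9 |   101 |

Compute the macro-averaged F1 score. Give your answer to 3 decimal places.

Per-class F1 score (2·TP/(2·TP+FP+FN)):
  I: TP=123, FP=23+11+18=52, FN=2+8+2=12 → 246/310 = 0.7935
  II: TP=110, FP=2+17+11=30, FN=23+19+19=61 → 220/311 = 0.7074
  III: TP=95, FP=8+19+9=36, FN=11+17+9=37 → 190/263 = 0.7224
  IV: TP=101, FP=2+19+9=30, FN=18+11+9=38 → 202/270 = 0.7481
Macro-F1 score = mean = (0.7935 + 0.7074 + 0.7224 + 0.7481) / 4 = 0.743

0.743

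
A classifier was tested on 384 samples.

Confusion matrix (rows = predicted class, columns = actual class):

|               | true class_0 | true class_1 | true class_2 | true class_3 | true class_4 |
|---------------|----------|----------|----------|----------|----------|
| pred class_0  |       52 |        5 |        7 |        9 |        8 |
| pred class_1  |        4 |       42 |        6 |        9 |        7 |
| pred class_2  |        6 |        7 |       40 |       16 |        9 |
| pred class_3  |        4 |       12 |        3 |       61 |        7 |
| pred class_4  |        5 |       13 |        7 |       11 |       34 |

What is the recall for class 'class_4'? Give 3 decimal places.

0.523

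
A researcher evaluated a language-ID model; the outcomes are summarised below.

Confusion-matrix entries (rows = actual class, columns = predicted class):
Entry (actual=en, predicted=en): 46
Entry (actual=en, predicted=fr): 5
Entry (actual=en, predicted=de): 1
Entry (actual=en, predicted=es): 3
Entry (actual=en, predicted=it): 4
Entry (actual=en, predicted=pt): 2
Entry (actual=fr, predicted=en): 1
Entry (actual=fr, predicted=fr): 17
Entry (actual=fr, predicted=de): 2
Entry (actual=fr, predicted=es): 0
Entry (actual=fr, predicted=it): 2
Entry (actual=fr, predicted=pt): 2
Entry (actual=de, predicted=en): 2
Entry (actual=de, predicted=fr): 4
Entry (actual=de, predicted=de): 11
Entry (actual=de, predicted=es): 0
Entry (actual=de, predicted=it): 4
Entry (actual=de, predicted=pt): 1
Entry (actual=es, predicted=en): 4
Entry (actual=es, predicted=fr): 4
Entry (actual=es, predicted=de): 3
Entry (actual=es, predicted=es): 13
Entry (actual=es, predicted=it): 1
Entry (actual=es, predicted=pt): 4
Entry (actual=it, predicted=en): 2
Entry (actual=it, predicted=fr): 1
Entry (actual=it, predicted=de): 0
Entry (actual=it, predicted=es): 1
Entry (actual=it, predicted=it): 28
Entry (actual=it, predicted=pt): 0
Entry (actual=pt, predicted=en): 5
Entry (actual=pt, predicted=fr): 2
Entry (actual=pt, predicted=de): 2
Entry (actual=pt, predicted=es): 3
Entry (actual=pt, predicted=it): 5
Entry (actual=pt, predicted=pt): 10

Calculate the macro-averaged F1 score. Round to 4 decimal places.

0.5993

Per-class F1 score (2·TP/(2·TP+FP+FN)):
  en: TP=46, FP=1+2+4+2+5=14, FN=5+1+3+4+2=15 → 92/121 = 0.76033
  fr: TP=17, FP=5+4+4+1+2=16, FN=1+2+0+2+2=7 → 34/57 = 0.59649
  de: TP=11, FP=1+2+3+0+2=8, FN=2+4+0+4+1=11 → 22/41 = 0.53659
  es: TP=13, FP=3+0+0+1+3=7, FN=4+4+3+1+4=16 → 26/49 = 0.53061
  it: TP=28, FP=4+2+4+1+5=16, FN=2+1+0+1+0=4 → 56/76 = 0.73684
  pt: TP=10, FP=2+2+1+4+0=9, FN=5+2+2+3+5=17 → 20/46 = 0.43478
Macro-F1 score = mean = (0.76033 + 0.59649 + 0.53659 + 0.53061 + 0.73684 + 0.43478) / 6 = 0.5993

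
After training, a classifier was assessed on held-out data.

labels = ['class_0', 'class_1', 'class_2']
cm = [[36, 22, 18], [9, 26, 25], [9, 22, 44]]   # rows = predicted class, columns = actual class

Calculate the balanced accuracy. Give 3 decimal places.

0.515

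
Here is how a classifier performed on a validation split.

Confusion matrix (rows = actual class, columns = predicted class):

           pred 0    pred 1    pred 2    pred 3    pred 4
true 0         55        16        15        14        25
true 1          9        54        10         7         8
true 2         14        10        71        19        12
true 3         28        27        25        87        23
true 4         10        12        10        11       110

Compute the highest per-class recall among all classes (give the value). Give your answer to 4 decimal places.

Per-class recall (TP/(TP+FN)):
  0: TP=55, FN=16+15+14+25=70 → 55/125 = 0.44000
  1: TP=54, FN=9+10+7+8=34 → 54/88 = 0.61364
  2: TP=71, FN=14+10+19+12=55 → 71/126 = 0.56349
  3: TP=87, FN=28+27+25+23=103 → 87/190 = 0.45789
  4: TP=110, FN=10+12+10+11=43 → 110/153 = 0.71895
Highest is class '4' with recall = 0.7190.

0.7190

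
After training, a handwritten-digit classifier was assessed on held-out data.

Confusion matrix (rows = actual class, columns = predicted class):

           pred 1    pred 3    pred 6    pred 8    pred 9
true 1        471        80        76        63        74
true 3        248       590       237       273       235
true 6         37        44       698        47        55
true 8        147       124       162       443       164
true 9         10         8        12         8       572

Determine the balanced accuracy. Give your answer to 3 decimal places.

Balanced accuracy = mean of per-class recall.
  1: recall = 471/764 = 0.6165
  3: recall = 590/1583 = 0.3727
  6: recall = 698/881 = 0.7923
  8: recall = 443/1040 = 0.4260
  9: recall = 572/610 = 0.9377
Mean = (0.6165 + 0.3727 + 0.7923 + 0.4260 + 0.9377) / 5 = 0.629

0.629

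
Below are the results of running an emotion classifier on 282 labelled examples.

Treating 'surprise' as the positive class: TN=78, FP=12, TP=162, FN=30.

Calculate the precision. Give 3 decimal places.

0.931

Precision = TP/(TP+FP) = 162/(162+12) = 162/174 = 0.931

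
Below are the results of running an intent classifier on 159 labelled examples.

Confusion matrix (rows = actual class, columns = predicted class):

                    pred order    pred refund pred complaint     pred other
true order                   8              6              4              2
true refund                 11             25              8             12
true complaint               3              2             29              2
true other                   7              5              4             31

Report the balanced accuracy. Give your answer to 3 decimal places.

0.578

Balanced accuracy = mean of per-class recall.
  order: recall = 8/20 = 0.4000
  refund: recall = 25/56 = 0.4464
  complaint: recall = 29/36 = 0.8056
  other: recall = 31/47 = 0.6596
Mean = (0.4000 + 0.4464 + 0.8056 + 0.6596) / 4 = 0.578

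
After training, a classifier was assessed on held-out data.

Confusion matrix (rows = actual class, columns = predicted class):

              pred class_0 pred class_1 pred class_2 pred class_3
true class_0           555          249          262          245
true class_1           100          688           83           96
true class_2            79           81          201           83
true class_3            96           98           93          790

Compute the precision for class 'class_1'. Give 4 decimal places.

0.6165

Treat 'class_1' as positive and all other classes as negative.
precision = TP/(TP+FP).
class_1: TP=688, FP=249+81+98=428 → 688/1116 = 0.61649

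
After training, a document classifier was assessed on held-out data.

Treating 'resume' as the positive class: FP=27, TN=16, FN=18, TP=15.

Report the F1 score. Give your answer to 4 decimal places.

0.4000

Precision = TP/(TP+FP) = 15/42 = 0.3571
Recall = TP/(TP+FN) = 15/33 = 0.4545
F1 = 2·TP/(2·TP+FP+FN) = 30/75 = 0.4000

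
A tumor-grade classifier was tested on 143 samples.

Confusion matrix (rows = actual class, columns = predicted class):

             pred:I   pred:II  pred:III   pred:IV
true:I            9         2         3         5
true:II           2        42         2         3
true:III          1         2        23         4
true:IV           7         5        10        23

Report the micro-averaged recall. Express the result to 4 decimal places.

0.6783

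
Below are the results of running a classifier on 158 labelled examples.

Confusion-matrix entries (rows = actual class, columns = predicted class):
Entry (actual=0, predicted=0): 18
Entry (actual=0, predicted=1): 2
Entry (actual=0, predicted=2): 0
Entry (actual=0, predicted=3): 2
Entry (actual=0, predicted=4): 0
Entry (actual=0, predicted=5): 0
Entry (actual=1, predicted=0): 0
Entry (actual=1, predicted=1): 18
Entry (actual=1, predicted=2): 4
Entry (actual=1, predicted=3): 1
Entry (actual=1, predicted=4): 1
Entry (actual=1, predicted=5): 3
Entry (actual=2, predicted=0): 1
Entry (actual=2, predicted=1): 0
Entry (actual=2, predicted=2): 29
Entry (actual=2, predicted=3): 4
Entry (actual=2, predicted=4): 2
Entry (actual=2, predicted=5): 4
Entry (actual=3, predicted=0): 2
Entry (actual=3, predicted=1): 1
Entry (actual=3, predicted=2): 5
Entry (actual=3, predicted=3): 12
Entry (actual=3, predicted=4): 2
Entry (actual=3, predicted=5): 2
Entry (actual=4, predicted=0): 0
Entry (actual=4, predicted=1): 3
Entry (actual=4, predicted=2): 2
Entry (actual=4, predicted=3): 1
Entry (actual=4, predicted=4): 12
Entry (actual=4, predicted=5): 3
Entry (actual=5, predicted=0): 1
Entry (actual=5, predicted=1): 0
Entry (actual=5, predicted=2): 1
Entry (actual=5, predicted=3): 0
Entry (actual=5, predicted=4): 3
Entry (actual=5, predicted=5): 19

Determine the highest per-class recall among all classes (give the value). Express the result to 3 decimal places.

0.818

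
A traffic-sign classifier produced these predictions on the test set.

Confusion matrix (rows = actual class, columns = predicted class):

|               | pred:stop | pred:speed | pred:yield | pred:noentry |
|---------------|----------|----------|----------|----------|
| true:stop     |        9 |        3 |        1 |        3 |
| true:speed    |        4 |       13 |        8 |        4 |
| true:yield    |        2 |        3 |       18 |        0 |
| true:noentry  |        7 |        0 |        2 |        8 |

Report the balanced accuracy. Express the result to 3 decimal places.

0.566

Balanced accuracy = mean of per-class recall.
  stop: recall = 9/16 = 0.5625
  speed: recall = 13/29 = 0.4483
  yield: recall = 18/23 = 0.7826
  noentry: recall = 8/17 = 0.4706
Mean = (0.5625 + 0.4483 + 0.7826 + 0.4706) / 4 = 0.566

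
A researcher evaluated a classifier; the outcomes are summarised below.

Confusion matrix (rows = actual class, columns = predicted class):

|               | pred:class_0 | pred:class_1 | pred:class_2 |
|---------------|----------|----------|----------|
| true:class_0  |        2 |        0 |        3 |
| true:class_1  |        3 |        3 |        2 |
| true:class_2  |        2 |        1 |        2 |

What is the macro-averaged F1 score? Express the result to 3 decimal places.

0.389

Per-class F1 score (2·TP/(2·TP+FP+FN)):
  class_0: TP=2, FP=3+2=5, FN=0+3=3 → 4/12 = 0.3333
  class_1: TP=3, FP=0+1=1, FN=3+2=5 → 6/12 = 0.5000
  class_2: TP=2, FP=3+2=5, FN=2+1=3 → 4/12 = 0.3333
Macro-F1 score = mean = (0.3333 + 0.5000 + 0.3333) / 3 = 0.389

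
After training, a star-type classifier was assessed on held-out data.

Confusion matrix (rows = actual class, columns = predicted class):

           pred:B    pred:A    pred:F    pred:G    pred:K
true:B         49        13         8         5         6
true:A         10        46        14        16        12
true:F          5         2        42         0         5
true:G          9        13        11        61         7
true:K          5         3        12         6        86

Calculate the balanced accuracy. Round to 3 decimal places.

0.645

Balanced accuracy = mean of per-class recall.
  B: recall = 49/81 = 0.6049
  A: recall = 46/98 = 0.4694
  F: recall = 42/54 = 0.7778
  G: recall = 61/101 = 0.6040
  K: recall = 86/112 = 0.7679
Mean = (0.6049 + 0.4694 + 0.7778 + 0.6040 + 0.7679) / 5 = 0.645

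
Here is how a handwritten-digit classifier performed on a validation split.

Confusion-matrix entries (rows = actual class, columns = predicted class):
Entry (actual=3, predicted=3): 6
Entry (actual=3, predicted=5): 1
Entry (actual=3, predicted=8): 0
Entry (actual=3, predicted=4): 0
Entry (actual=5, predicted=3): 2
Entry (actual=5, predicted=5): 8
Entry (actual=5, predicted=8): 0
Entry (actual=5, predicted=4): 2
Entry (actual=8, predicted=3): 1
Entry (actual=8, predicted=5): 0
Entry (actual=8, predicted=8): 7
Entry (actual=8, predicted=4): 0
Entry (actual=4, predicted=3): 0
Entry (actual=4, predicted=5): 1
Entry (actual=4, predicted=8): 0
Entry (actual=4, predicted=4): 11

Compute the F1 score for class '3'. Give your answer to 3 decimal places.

0.750

F1 score = 2·TP/(2·TP+FP+FN).
3: TP=6, FP=2+1+0=3, FN=1+0+0=1 → 12/16 = 0.7500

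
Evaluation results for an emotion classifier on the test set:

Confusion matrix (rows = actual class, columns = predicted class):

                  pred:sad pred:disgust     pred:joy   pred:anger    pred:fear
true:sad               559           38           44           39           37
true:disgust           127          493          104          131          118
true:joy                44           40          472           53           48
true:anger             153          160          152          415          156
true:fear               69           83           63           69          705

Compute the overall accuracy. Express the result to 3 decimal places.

0.605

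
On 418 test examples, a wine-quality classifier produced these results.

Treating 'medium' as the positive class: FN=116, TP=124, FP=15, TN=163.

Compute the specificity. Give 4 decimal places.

Specificity = TN/(TN+FP) = 163/(163+15) = 0.9157

0.9157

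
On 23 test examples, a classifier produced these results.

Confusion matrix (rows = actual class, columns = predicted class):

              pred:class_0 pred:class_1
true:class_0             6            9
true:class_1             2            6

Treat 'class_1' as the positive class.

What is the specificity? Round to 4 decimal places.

0.4000

Specificity = TN/(TN+FP) = 6/(6+9) = 0.4000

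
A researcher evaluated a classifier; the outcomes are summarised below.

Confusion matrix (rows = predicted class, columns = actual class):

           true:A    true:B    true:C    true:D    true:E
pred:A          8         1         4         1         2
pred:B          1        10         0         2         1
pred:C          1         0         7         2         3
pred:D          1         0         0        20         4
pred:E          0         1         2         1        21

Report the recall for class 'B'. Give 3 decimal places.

Take TP from the diagonal, FP from the rest of the 'B' prediction marginal, FN from the rest of the 'B' actual marginal.
recall = TP/(TP+FN).
B: TP=10, FN=1+0+0+1=2 → 10/12 = 0.8333

0.833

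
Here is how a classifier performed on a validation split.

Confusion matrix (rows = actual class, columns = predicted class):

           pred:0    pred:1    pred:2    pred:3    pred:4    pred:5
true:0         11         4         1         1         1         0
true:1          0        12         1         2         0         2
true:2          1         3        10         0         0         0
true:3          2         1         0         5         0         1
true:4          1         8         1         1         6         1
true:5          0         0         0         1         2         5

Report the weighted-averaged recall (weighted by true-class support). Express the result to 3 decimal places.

0.583

Per-class recall (TP/(TP+FN)):
  0: TP=11, FN=4+1+1+1+0=7 → 11/18 = 0.6111
  1: TP=12, FN=0+1+2+0+2=5 → 12/17 = 0.7059
  2: TP=10, FN=1+3+0+0+0=4 → 10/14 = 0.7143
  3: TP=5, FN=2+1+0+0+1=4 → 5/9 = 0.5556
  4: TP=6, FN=1+8+1+1+1=12 → 6/18 = 0.3333
  5: TP=5, FN=0+0+0+1+2=3 → 5/8 = 0.6250
Weighted-recall = Σ (supportᵢ/N)·recallᵢ with N=84: (18/84)·0.6111 + (17/84)·0.7059 + (14/84)·0.7143 + (9/84)·0.5556 + (18/84)·0.3333 + (8/84)·0.6250 = 0.583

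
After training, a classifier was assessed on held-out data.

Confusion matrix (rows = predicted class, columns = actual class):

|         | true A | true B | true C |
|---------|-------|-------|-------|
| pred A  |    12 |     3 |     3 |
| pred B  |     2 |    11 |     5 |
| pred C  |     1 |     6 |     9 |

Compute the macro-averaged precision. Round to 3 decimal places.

0.613

Per-class precision (TP/(TP+FP)):
  A: TP=12, FP=3+3=6 → 12/18 = 0.6667
  B: TP=11, FP=2+5=7 → 11/18 = 0.6111
  C: TP=9, FP=1+6=7 → 9/16 = 0.5625
Macro-precision = mean = (0.6667 + 0.6111 + 0.5625) / 3 = 0.613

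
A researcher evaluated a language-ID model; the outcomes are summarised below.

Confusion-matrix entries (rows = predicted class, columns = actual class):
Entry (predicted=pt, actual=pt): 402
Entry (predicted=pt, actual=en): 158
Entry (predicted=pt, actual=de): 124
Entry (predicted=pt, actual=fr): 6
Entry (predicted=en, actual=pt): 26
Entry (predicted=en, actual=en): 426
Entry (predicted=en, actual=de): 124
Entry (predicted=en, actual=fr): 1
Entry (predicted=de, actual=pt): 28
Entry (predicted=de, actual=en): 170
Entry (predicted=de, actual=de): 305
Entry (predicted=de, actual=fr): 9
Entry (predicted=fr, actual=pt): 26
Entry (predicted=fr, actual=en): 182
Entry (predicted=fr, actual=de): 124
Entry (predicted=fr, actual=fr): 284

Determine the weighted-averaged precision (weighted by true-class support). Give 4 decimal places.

Per-class precision (TP/(TP+FP)):
  pt: TP=402, FP=158+124+6=288 → 402/690 = 0.58261
  en: TP=426, FP=26+124+1=151 → 426/577 = 0.73830
  de: TP=305, FP=28+170+9=207 → 305/512 = 0.59570
  fr: TP=284, FP=26+182+124=332 → 284/616 = 0.46104
Weighted-precision = Σ (supportᵢ/N)·precisionᵢ with N=2395: (482/2395)·0.58261 + (936/2395)·0.73830 + (677/2395)·0.59570 + (300/2395)·0.46104 = 0.6319

0.6319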